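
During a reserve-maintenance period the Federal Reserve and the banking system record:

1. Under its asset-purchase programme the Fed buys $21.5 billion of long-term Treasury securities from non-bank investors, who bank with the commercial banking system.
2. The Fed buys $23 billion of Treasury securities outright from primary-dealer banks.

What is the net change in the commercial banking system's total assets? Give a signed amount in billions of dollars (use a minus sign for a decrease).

+$21.5 billion

Asset purchase (from non-banks) $21.5 billion: bank balance sheets expand → +$21.5B.
OMO purchase (from banks) $23 billion: just an asset swap on bank balance sheets → 0.
Net: 21.5 + 0 = +$21.5 billion.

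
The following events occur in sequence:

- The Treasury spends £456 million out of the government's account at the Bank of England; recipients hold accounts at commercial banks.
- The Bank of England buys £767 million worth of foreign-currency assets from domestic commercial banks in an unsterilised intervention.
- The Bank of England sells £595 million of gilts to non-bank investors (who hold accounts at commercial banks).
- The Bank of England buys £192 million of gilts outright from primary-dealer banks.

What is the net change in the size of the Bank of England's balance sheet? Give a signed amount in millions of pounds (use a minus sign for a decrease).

Government spending £456 million: only the composition of liabilities changes → 0.
FX purchase £767 million: a Bank of England asset is acquired → +£767M.
Asset sale (to non-banks) £595 million: a Bank of England asset is shed → −£595M.
OMO purchase (from banks) £192 million: a Bank of England asset is acquired → +£192M.
Net: 0 + 767 − 595 + 192 = +£364 million.

+£364 million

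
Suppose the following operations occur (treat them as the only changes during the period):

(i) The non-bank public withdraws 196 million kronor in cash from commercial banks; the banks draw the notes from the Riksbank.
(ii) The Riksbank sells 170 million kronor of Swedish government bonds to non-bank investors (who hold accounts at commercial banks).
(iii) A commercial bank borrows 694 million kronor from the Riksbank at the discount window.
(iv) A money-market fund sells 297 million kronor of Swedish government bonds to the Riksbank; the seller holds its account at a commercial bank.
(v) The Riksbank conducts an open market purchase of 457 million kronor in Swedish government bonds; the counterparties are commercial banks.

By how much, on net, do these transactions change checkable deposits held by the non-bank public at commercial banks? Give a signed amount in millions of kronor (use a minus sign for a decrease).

Riksbank balance sheet:
  Assets:      Securities +584M, Loans to banks +694M
  Liabilities: Bank reserves +1082M, Currency in circulation +196M
Commercial banking system:
  Assets:      Reserves at CB +1082M, Securities −457M
  Liabilities: Checkable deposits −69M, Borrowings from CB +694M
So the change in checkable deposits held by the non-bank public at commercial banks is -69 million.

-69 million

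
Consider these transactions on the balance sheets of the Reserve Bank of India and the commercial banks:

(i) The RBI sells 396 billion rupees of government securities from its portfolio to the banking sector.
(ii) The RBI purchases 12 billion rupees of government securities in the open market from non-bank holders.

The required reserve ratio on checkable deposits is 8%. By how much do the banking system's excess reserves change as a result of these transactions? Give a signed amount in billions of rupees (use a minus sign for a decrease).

OMO sale (to banks) 396 billion rupees: reserves −396B, deposits 0.
Asset purchase (from non-banks) 12 billion rupees: reserves +12B, deposits +12B.
Totals: Δreserves = −384B, Δdeposits = +12B.
Δrequired reserves = 8% × +12B = +0.96B.
Δexcess reserves = Δreserves − Δrequired = −384B − (+0.96B) = -384.96 billion.

-384.96 billion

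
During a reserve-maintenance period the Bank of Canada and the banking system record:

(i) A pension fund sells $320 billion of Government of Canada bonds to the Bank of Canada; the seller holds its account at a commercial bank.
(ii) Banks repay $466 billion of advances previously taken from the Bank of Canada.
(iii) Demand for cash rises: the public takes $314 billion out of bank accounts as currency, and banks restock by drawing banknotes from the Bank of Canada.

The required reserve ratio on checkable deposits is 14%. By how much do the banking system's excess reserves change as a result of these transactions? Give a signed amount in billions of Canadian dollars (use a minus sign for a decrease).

-$460.84 billion

Asset purchase (from non-banks) $320 billion: reserves +$320B, deposits +$320B.
Discount-window repayment $466 billion: reserves −$466B, deposits 0.
Currency withdrawal $314 billion: reserves −$314B, deposits −$314B.
Totals: Δreserves = −$460B, Δdeposits = +$6B.
Δrequired reserves = 14% × +$6B = +$0.84B.
Δexcess reserves = Δreserves − Δrequired = −$460B − (+$0.84B) = -$460.84 billion.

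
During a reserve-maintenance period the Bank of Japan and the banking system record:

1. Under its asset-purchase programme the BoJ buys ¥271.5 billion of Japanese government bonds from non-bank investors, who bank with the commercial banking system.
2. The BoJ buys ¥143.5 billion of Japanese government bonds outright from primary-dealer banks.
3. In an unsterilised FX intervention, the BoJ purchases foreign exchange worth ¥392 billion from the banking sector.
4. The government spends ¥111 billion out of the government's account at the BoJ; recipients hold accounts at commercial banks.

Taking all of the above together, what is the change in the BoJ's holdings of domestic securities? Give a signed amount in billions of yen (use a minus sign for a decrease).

+¥415 billion

Asset purchase (from non-banks) ¥271.5 billion: securities added to the BoJ's portfolio → +¥271.5B.
OMO purchase (from banks) ¥143.5 billion: securities added to the BoJ's portfolio → +¥143.5B.
FX purchase ¥392 billion: the BoJ's securities portfolio is untouched → 0.
Government spending ¥111 billion: the BoJ's securities portfolio is untouched → 0.
Net: 271.5 + 143.5 + 0 + 0 = +¥415 billion.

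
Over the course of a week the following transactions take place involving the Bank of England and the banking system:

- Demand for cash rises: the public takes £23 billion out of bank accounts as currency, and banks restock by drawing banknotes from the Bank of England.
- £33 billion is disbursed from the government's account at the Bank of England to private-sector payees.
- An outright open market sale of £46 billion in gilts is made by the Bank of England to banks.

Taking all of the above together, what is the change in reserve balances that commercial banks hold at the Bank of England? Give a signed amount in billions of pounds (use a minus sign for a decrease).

Currency withdrawal £23 billion: banks swap reserves for currency → −£23B.
Government spending £33 billion: government payments flow into bank reserve accounts → +£33B.
OMO sale (to banks) £46 billion: the buying banks pay out of their reserve balances → −£46B.
Net: −23 + 33 − 46 = -£36 billion.

-£36 billion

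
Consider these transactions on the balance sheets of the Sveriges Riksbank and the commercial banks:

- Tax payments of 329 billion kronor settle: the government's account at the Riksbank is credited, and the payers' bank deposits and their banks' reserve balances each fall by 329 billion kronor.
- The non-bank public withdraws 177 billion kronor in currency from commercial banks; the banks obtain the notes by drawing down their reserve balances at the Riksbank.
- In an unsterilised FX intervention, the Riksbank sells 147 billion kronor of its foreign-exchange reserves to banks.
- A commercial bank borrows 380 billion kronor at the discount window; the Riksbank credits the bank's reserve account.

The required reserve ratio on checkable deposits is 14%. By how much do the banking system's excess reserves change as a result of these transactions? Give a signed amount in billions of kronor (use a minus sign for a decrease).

-202.16 billion

Government account inflow 329 billion kronor: reserves −329B, deposits −329B.
Currency withdrawal 177 billion kronor: reserves −177B, deposits −177B.
FX sale 147 billion kronor: reserves −147B, deposits 0.
Discount-window loan 380 billion kronor: reserves +380B, deposits 0.
Totals: Δreserves = −273B, Δdeposits = −506B.
Δrequired reserves = 14% × −506B = −70.84B.
Δexcess reserves = Δreserves − Δrequired = −273B − (−70.84B) = -202.16 billion.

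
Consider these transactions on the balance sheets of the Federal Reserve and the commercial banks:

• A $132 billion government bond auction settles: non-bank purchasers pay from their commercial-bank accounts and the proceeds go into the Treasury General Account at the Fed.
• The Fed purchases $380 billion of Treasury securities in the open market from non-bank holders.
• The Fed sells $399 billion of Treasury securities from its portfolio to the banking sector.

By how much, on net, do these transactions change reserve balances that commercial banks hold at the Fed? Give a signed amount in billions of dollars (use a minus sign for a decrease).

-$151 billion

Government account inflow $132 billion: funds move from bank reserves into the government account → −$132B.
Asset purchase (from non-banks) $380 billion: the Fed pays by crediting reserve accounts → +$380B.
OMO sale (to banks) $399 billion: the buying banks pay out of their reserve balances → −$399B.
Net: −132 + 380 − 399 = -$151 billion.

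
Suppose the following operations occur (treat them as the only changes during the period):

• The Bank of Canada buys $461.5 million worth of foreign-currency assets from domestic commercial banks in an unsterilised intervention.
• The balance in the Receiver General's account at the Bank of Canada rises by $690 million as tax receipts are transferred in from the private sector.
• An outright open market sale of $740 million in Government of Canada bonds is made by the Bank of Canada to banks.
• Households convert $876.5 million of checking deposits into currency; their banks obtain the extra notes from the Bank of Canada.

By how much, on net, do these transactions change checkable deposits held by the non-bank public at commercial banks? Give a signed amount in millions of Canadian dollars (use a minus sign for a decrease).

FX purchase $461.5 million: the counterparty is a bank, so public deposits are unchanged → 0.
Government account inflow $690 million: non-bank counterparties' bank balances fall → −$690M.
OMO sale (to banks) $740 million: the counterparty is a bank, so public deposits are unchanged → 0.
Currency withdrawal $876.5 million: non-bank counterparties' bank balances fall → −$876.5M.
Net: 0 − 690 + 0 − 876.5 = -$1566.5 million.

-$1566.5 million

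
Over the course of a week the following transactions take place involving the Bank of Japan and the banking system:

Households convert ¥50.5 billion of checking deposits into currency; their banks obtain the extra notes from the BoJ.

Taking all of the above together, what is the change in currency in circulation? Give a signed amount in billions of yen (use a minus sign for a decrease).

+¥50.5 billion

Currency withdrawal ¥50.5 billion: notes leave the central bank → +¥50.5B.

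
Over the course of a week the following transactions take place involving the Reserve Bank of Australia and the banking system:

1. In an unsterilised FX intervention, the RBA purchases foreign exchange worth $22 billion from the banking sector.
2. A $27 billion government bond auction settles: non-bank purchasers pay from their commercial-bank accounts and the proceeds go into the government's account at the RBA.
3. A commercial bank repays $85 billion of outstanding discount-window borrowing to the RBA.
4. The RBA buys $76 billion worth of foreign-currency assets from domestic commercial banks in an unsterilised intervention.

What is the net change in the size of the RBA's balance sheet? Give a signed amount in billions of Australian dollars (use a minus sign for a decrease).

+$13 billion

RBA balance sheet:
  Assets:      Loans to banks −$85B, Foreign assets +$98B
  Liabilities: Bank reserves −$14B, Government deposits +$27B
Commercial banking system:
  Assets:      Reserves at CB −$14B, Foreign assets −$98B
  Liabilities: Checkable deposits −$27B, Borrowings from CB −$85B
Change in total RBA assets = +$13 billion.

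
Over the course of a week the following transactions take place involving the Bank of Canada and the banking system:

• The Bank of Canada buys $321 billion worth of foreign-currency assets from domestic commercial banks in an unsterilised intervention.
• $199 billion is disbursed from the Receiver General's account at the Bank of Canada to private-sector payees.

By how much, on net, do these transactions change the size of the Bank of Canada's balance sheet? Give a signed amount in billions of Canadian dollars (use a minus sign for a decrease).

FX purchase $321 billion: a Bank of Canada asset is acquired → +$321B.
Government spending $199 billion: only the composition of liabilities changes → 0.
Net: 321 + 0 = +$321 billion.

+$321 billion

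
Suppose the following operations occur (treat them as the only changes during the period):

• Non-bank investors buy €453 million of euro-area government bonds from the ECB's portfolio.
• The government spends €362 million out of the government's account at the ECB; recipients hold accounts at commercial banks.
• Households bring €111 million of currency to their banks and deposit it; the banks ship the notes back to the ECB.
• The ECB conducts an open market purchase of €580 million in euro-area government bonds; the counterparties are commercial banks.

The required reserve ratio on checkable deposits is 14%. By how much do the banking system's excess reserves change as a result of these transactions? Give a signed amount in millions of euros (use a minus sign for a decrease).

+€597.2 million

Asset sale (to non-banks) €453 million: reserves −€453M, deposits −€453M.
Government spending €362 million: reserves +€362M, deposits +€362M.
Currency deposit €111 million: reserves +€111M, deposits +€111M.
OMO purchase (from banks) €580 million: reserves +€580M, deposits 0.
Totals: Δreserves = +€600M, Δdeposits = +€20M.
Δrequired reserves = 14% × +€20M = +€2.8M.
Δexcess reserves = Δreserves − Δrequired = +€600M − (+€2.8M) = +€597.2 million.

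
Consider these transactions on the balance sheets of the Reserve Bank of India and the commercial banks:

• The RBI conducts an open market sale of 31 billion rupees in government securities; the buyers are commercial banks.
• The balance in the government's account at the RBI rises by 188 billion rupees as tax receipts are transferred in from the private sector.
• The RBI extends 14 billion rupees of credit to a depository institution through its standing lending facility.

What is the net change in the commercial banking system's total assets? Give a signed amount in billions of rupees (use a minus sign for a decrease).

-174 billion

OMO sale (to banks) 31 billion rupees: just an asset swap on bank balance sheets → 0.
Government account inflow 188 billion rupees: bank balance sheets shrink → −188B.
Discount-window loan 14 billion rupees: bank balance sheets expand → +14B.
Net: 0 − 188 + 14 = -174 billion.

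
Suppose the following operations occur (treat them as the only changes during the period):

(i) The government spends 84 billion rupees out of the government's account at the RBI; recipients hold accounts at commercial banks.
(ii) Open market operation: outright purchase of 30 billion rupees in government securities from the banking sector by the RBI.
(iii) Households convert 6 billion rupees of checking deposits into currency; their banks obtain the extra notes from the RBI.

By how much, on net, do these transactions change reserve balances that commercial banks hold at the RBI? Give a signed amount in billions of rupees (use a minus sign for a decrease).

Government spending 84 billion rupees: government payments flow into bank reserve accounts → +84B.
OMO purchase (from banks) 30 billion rupees: the RBI pays by crediting reserve accounts → +30B.
Currency withdrawal 6 billion rupees: banks swap reserves for currency → −6B.
Net: 84 + 30 − 6 = +108 billion.

+108 billion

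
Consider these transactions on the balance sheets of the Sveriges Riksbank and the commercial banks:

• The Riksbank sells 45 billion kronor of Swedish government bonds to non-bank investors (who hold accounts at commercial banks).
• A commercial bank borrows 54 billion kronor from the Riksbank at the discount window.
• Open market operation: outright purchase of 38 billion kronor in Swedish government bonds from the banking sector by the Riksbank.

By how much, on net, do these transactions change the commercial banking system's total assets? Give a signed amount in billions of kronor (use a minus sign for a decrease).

+9 billion

Asset sale (to non-banks) 45 billion kronor: bank balance sheets shrink → −45B.
Discount-window loan 54 billion kronor: bank balance sheets expand → +54B.
OMO purchase (from banks) 38 billion kronor: just an asset swap on bank balance sheets → 0.
Net: −45 + 54 + 0 = +9 billion.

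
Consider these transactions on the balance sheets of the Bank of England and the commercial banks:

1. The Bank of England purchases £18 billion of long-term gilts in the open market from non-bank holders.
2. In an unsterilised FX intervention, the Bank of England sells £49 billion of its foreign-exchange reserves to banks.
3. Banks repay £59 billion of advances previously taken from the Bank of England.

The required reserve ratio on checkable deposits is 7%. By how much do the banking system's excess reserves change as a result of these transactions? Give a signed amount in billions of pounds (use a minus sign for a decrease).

Asset purchase (from non-banks) £18 billion: reserves +£18B, deposits +£18B.
FX sale £49 billion: reserves −£49B, deposits 0.
Discount-window repayment £59 billion: reserves −£59B, deposits 0.
Totals: Δreserves = −£90B, Δdeposits = +£18B.
Δrequired reserves = 7% × +£18B = +£1.26B.
Δexcess reserves = Δreserves − Δrequired = −£90B − (+£1.26B) = -£91.26 billion.

-£91.26 billion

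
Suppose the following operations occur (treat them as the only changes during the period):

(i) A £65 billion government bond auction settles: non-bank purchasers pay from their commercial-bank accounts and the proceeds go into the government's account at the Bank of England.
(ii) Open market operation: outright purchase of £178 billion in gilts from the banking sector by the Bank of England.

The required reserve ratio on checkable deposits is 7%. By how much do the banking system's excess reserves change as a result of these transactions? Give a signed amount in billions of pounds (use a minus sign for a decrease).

Government account inflow £65 billion: reserves −£65B, deposits −£65B.
OMO purchase (from banks) £178 billion: reserves +£178B, deposits 0.
Totals: Δreserves = +£113B, Δdeposits = −£65B.
Δrequired reserves = 7% × −£65B = −£4.55B.
Δexcess reserves = Δreserves − Δrequired = +£113B − (−£4.55B) = +£117.55 billion.

+£117.55 billion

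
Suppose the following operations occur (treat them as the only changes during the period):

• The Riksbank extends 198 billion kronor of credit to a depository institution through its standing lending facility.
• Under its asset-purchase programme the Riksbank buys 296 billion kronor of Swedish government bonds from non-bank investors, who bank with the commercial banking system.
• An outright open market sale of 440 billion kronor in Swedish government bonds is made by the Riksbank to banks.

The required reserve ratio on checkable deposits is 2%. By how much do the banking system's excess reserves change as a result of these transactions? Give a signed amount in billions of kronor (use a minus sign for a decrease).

+48.08 billion

Discount-window loan 198 billion kronor: reserves +198B, deposits 0.
Asset purchase (from non-banks) 296 billion kronor: reserves +296B, deposits +296B.
OMO sale (to banks) 440 billion kronor: reserves −440B, deposits 0.
Totals: Δreserves = +54B, Δdeposits = +296B.
Δrequired reserves = 2% × +296B = +5.92B.
Δexcess reserves = Δreserves − Δrequired = +54B − (+5.92B) = +48.08 billion.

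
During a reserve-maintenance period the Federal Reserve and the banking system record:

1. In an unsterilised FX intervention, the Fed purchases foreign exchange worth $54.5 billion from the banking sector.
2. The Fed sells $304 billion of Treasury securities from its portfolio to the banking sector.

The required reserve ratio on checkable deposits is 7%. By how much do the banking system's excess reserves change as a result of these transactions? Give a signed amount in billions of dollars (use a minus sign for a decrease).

FX purchase $54.5 billion: reserves +$54.5B, deposits 0.
OMO sale (to banks) $304 billion: reserves −$304B, deposits 0.
Totals: Δreserves = −$249.5B, Δdeposits = 0.
Δrequired reserves = 7% × 0 = 0.
Δexcess reserves = Δreserves − Δrequired = −$249.5B − (0) = -$249.5 billion.

-$249.5 billion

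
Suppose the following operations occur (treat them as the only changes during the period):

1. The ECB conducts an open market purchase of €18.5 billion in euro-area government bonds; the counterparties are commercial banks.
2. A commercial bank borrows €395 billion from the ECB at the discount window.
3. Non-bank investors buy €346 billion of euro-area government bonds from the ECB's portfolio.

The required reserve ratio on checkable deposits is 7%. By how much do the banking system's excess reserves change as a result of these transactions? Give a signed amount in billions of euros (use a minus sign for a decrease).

+€91.72 billion

OMO purchase (from banks) €18.5 billion: reserves +€18.5B, deposits 0.
Discount-window loan €395 billion: reserves +€395B, deposits 0.
Asset sale (to non-banks) €346 billion: reserves −€346B, deposits −€346B.
Totals: Δreserves = +€67.5B, Δdeposits = −€346B.
Δrequired reserves = 7% × −€346B = −€24.22B.
Δexcess reserves = Δreserves − Δrequired = +€67.5B − (−€24.22B) = +€91.72 billion.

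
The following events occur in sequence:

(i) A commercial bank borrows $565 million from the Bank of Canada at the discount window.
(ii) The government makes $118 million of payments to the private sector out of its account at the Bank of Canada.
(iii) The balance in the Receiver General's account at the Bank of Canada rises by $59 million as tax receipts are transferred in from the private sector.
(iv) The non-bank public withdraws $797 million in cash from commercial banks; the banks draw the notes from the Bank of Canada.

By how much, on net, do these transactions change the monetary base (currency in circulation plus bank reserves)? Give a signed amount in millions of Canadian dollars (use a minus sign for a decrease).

+$624 million

Discount-window loan $565 million: Bank of Canada balance sheet expands → +$565M.
Government spending $118 million: a non-base liability converts back to reserves → +$118M.
Government account inflow $59 million: reserves shift to a non-base liability → −$59M.
Currency withdrawal $797 million: just a shift between currency and reserves — both are base money → 0.
Net: 565 + 118 − 59 + 0 = +$624 million.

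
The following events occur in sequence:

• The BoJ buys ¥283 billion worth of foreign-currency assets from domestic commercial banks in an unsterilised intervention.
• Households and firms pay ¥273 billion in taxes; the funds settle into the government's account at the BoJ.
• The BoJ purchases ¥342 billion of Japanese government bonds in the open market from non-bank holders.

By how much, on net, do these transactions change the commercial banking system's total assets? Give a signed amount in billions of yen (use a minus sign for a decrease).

FX purchase ¥283 billion: just an asset swap on bank balance sheets → 0.
Government account inflow ¥273 billion: bank balance sheets shrink → −¥273B.
Asset purchase (from non-banks) ¥342 billion: bank balance sheets expand → +¥342B.
Net: 0 − 273 + 342 = +¥69 billion.

+¥69 billion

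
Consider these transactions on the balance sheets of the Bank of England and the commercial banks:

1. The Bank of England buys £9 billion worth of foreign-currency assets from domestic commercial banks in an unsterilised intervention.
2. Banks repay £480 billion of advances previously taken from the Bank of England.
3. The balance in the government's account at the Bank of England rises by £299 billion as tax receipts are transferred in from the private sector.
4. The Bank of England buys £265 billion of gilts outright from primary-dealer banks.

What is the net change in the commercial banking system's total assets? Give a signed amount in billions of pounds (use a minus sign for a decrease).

-£779 billion

FX purchase £9 billion: just an asset swap on bank balance sheets → 0.
Discount-window repayment £480 billion: bank balance sheets shrink → −£480B.
Government account inflow £299 billion: bank balance sheets shrink → −£299B.
OMO purchase (from banks) £265 billion: just an asset swap on bank balance sheets → 0.
Net: 0 − 480 − 299 + 0 = -£779 billion.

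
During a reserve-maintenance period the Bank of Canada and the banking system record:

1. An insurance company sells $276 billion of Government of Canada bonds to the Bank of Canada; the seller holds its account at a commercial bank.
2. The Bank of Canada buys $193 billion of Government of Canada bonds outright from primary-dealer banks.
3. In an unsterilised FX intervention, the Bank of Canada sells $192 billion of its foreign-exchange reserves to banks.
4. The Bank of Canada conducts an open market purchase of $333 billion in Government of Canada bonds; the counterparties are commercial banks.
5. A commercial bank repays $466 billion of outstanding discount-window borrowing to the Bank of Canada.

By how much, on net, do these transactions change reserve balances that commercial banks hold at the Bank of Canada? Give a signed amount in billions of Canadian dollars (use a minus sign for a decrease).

+$144 billion

Asset purchase (from non-banks) $276 billion: the Bank of Canada pays by crediting reserve accounts → +$276B.
OMO purchase (from banks) $193 billion: the Bank of Canada pays by crediting reserve accounts → +$193B.
FX sale $192 billion: the buying banks pay out of their reserve balances → −$192B.
OMO purchase (from banks) $333 billion: the Bank of Canada pays by crediting reserve accounts → +$333B.
Discount-window repayment $466 billion: repayment is debited from reserves → −$466B.
Net: 276 + 193 − 192 + 333 − 466 = +$144 billion.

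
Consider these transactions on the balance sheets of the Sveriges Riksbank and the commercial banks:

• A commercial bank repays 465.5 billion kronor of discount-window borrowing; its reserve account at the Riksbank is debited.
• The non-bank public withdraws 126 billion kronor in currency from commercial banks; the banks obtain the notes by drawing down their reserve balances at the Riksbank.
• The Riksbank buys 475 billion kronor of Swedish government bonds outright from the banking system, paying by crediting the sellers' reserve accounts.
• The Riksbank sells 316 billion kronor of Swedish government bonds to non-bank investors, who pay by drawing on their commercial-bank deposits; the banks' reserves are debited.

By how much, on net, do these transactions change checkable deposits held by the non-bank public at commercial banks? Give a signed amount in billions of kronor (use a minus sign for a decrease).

Riksbank balance sheet:
  Assets:      Securities +159B, Loans to banks −465.5B
  Liabilities: Bank reserves −432.5B, Currency in circulation +126B
Commercial banking system:
  Assets:      Reserves at CB −432.5B, Securities −475B
  Liabilities: Checkable deposits −442B, Borrowings from CB −465.5B
So the change in checkable deposits held by the non-bank public at commercial banks is -442 billion.

-442 billion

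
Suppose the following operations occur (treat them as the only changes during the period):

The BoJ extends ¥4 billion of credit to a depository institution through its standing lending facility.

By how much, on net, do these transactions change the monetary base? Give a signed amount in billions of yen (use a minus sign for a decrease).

BoJ balance sheet:
  Assets:      Loans to banks +¥4B
  Liabilities: Bank reserves +¥4B
Commercial banking system:
  Assets:      Reserves at CB +¥4B
  Liabilities: Borrowings from CB +¥4B
Monetary base = currency + reserves: 0 + (+¥4B) = +¥4 billion.

+¥4 billion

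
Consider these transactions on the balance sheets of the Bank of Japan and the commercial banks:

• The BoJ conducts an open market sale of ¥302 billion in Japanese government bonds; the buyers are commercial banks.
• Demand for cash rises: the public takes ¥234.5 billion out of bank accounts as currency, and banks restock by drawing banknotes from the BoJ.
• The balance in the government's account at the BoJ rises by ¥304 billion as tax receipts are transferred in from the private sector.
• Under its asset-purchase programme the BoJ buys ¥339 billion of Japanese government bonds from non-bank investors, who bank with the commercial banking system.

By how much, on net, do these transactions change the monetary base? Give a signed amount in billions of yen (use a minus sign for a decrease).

-¥267 billion

BoJ balance sheet:
  Assets:      Securities +¥37B
  Liabilities: Bank reserves −¥501.5B, Currency in circulation +¥234.5B, Government deposits +¥304B
Monetary base = currency + reserves: +¥234.5B + (−¥501.5B) = -¥267 billion.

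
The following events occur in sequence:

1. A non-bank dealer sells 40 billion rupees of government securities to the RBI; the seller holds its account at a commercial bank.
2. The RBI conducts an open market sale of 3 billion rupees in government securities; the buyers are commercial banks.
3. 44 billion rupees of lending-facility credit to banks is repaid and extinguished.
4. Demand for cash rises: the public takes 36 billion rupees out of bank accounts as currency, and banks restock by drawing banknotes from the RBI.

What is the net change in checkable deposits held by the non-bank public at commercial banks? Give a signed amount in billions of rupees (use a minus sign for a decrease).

+4 billion

Asset purchase (from non-banks) 40 billion rupees: non-bank counterparties' bank balances rise → +40B.
OMO sale (to banks) 3 billion rupees: the counterparty is a bank, so public deposits are unchanged → 0.
Discount-window repayment 44 billion rupees: the counterparty is a bank, so public deposits are unchanged → 0.
Currency withdrawal 36 billion rupees: non-bank counterparties' bank balances fall → −36B.
Net: 40 + 0 + 0 − 36 = +4 billion.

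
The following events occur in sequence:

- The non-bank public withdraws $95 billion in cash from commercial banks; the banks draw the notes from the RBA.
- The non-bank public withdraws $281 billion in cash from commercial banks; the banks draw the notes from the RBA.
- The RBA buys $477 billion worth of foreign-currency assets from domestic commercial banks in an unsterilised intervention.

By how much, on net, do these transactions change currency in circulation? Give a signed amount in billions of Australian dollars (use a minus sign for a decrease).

+$376 billion

Currency withdrawal $95 billion: notes leave the central bank → +$95B.
Currency withdrawal $281 billion: notes leave the central bank → +$281B.
FX purchase $477 billion: no currency enters or leaves circulation → 0.
Net: 95 + 281 + 0 = +$376 billion.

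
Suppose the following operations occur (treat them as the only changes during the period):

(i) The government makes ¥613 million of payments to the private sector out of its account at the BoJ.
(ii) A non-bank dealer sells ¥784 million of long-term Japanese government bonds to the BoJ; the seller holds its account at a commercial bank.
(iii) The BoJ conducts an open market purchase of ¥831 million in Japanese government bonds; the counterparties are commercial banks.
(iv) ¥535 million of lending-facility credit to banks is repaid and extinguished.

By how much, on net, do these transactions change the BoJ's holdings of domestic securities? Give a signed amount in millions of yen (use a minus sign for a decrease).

+¥1615 million

BoJ balance sheet:
  Assets:      Securities +¥1615M, Loans to banks −¥535M
  Liabilities: Bank reserves +¥1693M, Government deposits −¥613M
So the change in the BoJ's holdings of domestic securities is +¥1615 million.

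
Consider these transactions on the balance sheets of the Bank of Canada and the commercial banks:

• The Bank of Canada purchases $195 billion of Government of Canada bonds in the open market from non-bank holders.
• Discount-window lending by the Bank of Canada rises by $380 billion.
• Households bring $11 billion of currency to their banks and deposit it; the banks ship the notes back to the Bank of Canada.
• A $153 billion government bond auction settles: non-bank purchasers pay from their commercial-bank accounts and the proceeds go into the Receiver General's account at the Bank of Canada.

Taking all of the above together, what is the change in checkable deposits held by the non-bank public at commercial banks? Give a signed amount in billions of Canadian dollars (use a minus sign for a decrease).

Asset purchase (from non-banks) $195 billion: non-bank counterparties' bank balances rise → +$195B.
Discount-window loan $380 billion: the counterparty is a bank, so public deposits are unchanged → 0.
Currency deposit $11 billion: non-bank counterparties' bank balances rise → +$11B.
Government account inflow $153 billion: non-bank counterparties' bank balances fall → −$153B.
Net: 195 + 0 + 11 − 153 = +$53 billion.

+$53 billion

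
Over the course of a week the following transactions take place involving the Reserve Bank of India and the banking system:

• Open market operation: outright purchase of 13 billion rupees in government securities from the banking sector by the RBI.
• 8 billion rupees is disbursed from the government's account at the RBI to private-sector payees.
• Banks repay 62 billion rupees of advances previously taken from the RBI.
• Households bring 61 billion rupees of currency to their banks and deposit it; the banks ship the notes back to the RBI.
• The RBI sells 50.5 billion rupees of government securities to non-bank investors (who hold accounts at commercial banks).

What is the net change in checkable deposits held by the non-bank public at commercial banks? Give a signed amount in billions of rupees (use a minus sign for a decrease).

+18.5 billion

OMO purchase (from banks) 13 billion rupees: the counterparty is a bank, so public deposits are unchanged → 0.
Government spending 8 billion rupees: non-bank counterparties' bank balances rise → +8B.
Discount-window repayment 62 billion rupees: the counterparty is a bank, so public deposits are unchanged → 0.
Currency deposit 61 billion rupees: non-bank counterparties' bank balances rise → +61B.
Asset sale (to non-banks) 50.5 billion rupees: non-bank counterparties' bank balances fall → −50.5B.
Net: 0 + 8 + 0 + 61 − 50.5 = +18.5 billion.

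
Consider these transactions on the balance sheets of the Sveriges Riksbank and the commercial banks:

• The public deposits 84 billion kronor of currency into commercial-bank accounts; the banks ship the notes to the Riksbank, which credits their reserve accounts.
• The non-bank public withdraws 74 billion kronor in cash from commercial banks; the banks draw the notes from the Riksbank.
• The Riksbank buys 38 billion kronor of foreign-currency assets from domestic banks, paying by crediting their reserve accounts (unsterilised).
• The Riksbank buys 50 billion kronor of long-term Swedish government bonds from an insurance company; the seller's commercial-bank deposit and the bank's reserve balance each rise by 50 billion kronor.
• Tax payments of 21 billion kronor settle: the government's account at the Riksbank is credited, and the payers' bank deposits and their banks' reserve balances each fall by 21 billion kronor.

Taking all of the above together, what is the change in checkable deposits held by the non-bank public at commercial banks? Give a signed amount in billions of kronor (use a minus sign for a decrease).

Riksbank balance sheet:
  Assets:      Securities +50B, Foreign assets +38B
  Liabilities: Bank reserves +77B, Currency in circulation −10B, Government deposits +21B
Commercial banking system:
  Assets:      Reserves at CB +77B, Foreign assets −38B
  Liabilities: Checkable deposits +39B
So the change in checkable deposits held by the non-bank public at commercial banks is +39 billion.

+39 billion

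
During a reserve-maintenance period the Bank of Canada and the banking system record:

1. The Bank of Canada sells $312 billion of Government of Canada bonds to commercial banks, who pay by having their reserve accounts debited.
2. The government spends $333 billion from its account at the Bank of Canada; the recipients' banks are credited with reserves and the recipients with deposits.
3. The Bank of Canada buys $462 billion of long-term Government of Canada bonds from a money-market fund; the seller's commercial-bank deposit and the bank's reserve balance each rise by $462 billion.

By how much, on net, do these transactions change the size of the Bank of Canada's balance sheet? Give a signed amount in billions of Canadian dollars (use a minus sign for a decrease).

Bank of Canada balance sheet:
  Assets:      Securities +$150B
  Liabilities: Bank reserves +$483B, Government deposits −$333B
Change in total Bank of Canada assets = +$150 billion.

+$150 billion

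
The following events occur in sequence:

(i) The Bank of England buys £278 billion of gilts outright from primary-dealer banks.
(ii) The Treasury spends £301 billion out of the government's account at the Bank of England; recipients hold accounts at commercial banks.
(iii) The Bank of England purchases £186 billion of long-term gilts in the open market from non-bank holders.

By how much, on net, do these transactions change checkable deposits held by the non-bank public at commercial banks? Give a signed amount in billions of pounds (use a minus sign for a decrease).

+£487 billion

OMO purchase (from banks) £278 billion: the counterparty is a bank, so public deposits are unchanged → 0.
Government spending £301 billion: non-bank counterparties' bank balances rise → +£301B.
Asset purchase (from non-banks) £186 billion: non-bank counterparties' bank balances rise → +£186B.
Net: 0 + 301 + 186 = +£487 billion.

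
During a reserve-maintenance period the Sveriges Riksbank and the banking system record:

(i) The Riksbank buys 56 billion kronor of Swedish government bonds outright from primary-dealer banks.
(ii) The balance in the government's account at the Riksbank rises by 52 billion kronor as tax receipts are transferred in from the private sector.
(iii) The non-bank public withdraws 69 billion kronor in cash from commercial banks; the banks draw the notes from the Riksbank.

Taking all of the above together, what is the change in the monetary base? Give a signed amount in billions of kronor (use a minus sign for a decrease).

+4 billion

OMO purchase (from banks) 56 billion kronor: Riksbank balance sheet expands → +56B.
Government account inflow 52 billion kronor: reserves shift to a non-base liability → −52B.
Currency withdrawal 69 billion kronor: just a shift between currency and reserves — both are base money → 0.
Net: 56 − 52 + 0 = +4 billion.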